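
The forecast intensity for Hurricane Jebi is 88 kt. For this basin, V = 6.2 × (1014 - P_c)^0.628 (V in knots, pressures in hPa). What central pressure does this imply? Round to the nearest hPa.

ΔP = (V / 6.2)^(1/0.628) = (88/6.2)^1.592.
88/6.2 = 14.194; 14.194^1.592 ≈ 68.32 hPa.
P_c = 1014 − 68.32 = 945.68 ≈ 946 hPa.

946 hPa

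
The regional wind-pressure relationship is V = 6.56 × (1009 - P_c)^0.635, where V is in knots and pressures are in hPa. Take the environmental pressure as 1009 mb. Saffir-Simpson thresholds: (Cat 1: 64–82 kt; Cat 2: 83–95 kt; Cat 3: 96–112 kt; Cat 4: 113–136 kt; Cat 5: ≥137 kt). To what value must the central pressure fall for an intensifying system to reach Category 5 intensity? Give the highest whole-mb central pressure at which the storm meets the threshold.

Category 5 begins at V = 137 kt.
Required ΔP = (137/6.56)^(1/0.635) = 20.884^1.575 ≈ 119.80 mb.
P_c ≤ 1009 − 119.80 = 889.20, so the highest integer P_c is 889 mb.

889 mb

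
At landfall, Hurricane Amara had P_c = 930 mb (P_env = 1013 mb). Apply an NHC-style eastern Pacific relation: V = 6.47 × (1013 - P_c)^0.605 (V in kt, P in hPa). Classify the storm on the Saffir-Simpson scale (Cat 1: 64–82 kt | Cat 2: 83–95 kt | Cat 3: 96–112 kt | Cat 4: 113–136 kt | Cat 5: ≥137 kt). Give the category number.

ΔP = 1013 − 930 = 83 mb.
V ≈ 6.47 × 83^0.605 = 6.47 × 14.49 ≈ 94 kt.
94 kt falls in the Category 2 band.

2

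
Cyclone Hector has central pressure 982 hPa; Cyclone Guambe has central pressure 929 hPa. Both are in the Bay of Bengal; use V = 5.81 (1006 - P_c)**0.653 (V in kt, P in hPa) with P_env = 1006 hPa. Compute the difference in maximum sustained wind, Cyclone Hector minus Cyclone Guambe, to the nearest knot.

-53 kt

Cyclone Hector: ΔP = 24; V ≈ 5.81 × 24^0.653 ≈ 46.29 kt.
Cyclone Guambe: ΔP = 77; V ≈ 5.81 × 77^0.653 ≈ 99.10 kt.
Difference ≈ 46.29 − 99.10 = -52.81 → -53 kt.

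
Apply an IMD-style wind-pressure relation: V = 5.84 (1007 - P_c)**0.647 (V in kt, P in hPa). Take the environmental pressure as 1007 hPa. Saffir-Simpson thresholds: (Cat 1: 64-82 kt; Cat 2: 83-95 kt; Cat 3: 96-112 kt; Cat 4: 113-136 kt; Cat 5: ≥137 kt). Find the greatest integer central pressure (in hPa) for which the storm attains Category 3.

931 hPa

Category 3 begins at V = 96 kt.
Required ΔP = (96/5.84)^(1/0.647) = 16.438^1.546 ≈ 75.72 hPa.
P_c ≤ 1007 − 75.72 = 931.28, so the highest integer P_c is 931 hPa.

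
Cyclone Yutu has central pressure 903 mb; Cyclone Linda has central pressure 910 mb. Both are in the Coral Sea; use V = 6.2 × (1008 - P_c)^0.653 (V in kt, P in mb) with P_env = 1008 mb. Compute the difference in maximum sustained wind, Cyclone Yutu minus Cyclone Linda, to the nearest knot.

Cyclone Yutu: ΔP = 105; V ≈ 6.2 × 105^0.653 ≈ 129.49 kt.
Cyclone Linda: ΔP = 98; V ≈ 6.2 × 98^0.653 ≈ 123.78 kt.
Difference ≈ 129.49 − 123.78 = 5.71 → 6 kt.

6 kt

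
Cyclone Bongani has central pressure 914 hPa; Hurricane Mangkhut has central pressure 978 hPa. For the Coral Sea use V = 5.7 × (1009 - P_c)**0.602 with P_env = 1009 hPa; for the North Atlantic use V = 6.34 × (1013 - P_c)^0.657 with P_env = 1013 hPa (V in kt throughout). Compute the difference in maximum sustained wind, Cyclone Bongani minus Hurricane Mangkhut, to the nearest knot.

23 kt

Cyclone Bongani: ΔP = 95; V ≈ 5.7 × 95^0.602 ≈ 88.40 kt.
Hurricane Mangkhut: ΔP = 35; V ≈ 6.34 × 35^0.657 ≈ 65.55 kt.
Difference ≈ 88.40 − 65.55 = 22.85 → 23 kt.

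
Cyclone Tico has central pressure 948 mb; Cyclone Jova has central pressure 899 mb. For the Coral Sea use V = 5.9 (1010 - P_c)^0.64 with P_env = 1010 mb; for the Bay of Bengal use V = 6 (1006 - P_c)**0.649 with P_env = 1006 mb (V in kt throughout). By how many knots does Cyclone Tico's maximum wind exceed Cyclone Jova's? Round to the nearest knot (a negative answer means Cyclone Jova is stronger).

Cyclone Tico: ΔP = 62; V ≈ 5.9 × 62^0.64 ≈ 82.79 kt.
Cyclone Jova: ΔP = 107; V ≈ 6 × 107^0.649 ≈ 124.51 kt.
Difference ≈ 82.79 − 124.51 = -41.72 → -42 kt.

-42 kt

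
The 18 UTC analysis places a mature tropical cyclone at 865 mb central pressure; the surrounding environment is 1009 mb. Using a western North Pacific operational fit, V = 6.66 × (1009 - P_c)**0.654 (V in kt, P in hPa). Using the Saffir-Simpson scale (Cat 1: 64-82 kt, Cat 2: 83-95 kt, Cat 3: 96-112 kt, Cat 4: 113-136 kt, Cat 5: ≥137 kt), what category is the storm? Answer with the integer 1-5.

5

ΔP = 1009 − 865 = 144 mb.
V ≈ 6.66 × 144^0.654 = 6.66 × 25.80 ≈ 172 kt.
172 kt falls in the Category 5 band.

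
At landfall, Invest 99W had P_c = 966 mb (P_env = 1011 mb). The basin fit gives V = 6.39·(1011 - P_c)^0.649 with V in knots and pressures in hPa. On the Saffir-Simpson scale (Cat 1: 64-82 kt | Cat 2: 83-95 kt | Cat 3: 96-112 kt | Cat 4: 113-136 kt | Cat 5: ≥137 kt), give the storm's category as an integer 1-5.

ΔP = 1011 − 966 = 45 mb.
V ≈ 6.39 × 45^0.649 = 6.39 × 11.83 ≈ 76 kt.
76 kt falls in the Category 1 band.

1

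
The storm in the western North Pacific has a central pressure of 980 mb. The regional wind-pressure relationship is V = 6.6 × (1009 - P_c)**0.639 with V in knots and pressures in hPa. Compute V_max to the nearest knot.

57 kt

ΔP = 1009 − 980 = 29 mb.
29^0.639 ≈ 8.599.
V ≈ 6.6 × 8.599 ≈ 56.8 kt.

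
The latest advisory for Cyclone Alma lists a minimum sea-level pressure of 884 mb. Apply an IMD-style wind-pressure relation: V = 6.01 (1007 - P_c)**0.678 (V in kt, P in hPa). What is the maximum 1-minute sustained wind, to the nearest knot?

157 kt

ΔP = 1007 − 884 = 123 mb.
123^0.678 ≈ 26.119.
V ≈ 6.01 × 26.119 ≈ 157.0 kt.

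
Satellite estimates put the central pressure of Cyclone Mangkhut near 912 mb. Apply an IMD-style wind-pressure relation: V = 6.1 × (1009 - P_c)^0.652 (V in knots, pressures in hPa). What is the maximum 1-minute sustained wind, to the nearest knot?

120 kt

ΔP = 1009 − 912 = 97 mb.
97^0.652 ≈ 19.741.
V ≈ 6.1 × 19.741 ≈ 120.4 kt.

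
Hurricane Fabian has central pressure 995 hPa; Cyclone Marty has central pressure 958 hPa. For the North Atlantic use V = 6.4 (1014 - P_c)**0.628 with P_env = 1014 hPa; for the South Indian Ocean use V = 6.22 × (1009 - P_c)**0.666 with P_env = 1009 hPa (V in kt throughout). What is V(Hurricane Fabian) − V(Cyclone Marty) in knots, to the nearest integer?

Hurricane Fabian: ΔP = 19; V ≈ 6.4 × 19^0.628 ≈ 40.67 kt.
Cyclone Marty: ΔP = 51; V ≈ 6.22 × 51^0.666 ≈ 85.32 kt.
Difference ≈ 40.67 − 85.32 = -44.65 → -45 kt.

-45 kt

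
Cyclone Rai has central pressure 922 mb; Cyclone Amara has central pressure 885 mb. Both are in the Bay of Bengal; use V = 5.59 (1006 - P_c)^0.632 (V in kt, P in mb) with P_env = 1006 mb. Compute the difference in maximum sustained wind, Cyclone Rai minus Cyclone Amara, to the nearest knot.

-24 kt

Cyclone Rai: ΔP = 84; V ≈ 5.59 × 84^0.632 ≈ 91.95 kt.
Cyclone Amara: ΔP = 121; V ≈ 5.59 × 121^0.632 ≈ 115.81 kt.
Difference ≈ 91.95 − 115.81 = -23.86 → -24 kt.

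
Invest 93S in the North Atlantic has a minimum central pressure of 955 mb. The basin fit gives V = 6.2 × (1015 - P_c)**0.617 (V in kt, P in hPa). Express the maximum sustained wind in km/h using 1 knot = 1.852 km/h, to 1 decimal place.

ΔP = 1015 − 955 = 60 mb.
V ≈ 6.2 × 60^0.617 = 6.2 × 12.506 ≈ 77.537 kt.
77.537 × 1.852 ≈ 143.60 km/h → 143.6 km/h.

143.6 km/h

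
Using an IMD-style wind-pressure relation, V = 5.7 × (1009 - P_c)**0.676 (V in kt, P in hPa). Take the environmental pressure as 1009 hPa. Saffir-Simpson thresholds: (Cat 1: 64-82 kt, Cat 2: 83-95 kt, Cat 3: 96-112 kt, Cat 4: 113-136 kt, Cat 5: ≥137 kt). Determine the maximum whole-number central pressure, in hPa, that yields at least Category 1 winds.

973 hPa

Category 1 begins at V = 64 kt.
Required ΔP = (64/5.7)^(1/0.676) = 11.228^1.479 ≈ 35.79 hPa.
P_c ≤ 1009 − 35.79 = 973.21, so the highest integer P_c is 973 hPa.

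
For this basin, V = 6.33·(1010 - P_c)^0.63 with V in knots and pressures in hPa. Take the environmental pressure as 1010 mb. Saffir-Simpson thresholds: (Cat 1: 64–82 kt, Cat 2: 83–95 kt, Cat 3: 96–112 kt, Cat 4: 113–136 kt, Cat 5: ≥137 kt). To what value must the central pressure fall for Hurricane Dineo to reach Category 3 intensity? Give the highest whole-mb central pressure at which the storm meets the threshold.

935 mb

Category 3 begins at V = 96 kt.
Required ΔP = (96/6.33)^(1/0.63) = 15.166^1.587 ≈ 74.88 mb.
P_c ≤ 1010 − 74.88 = 935.12, so the highest integer P_c is 935 mb.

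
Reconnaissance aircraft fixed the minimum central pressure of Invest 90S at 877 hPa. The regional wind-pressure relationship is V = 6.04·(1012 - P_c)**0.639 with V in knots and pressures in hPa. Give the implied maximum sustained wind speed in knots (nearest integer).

ΔP = 1012 − 877 = 135 hPa.
135^0.639 ≈ 22.976.
V ≈ 6.04 × 22.976 ≈ 138.8 kt.

139 kt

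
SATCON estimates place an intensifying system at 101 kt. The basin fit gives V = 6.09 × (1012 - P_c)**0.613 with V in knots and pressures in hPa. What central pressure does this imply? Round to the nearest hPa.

ΔP = (V / 6.09)^(1/0.613) = (101/6.09)^1.631.
101/6.09 = 16.585; 16.585^1.631 ≈ 97.66 hPa.
P_c = 1012 − 97.66 = 914.34 ≈ 914 hPa.

914 hPa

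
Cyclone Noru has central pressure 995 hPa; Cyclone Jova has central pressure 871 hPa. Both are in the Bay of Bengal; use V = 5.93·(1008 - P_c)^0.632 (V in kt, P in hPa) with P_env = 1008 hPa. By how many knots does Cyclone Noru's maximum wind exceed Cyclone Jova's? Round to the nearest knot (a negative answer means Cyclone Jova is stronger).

Cyclone Noru: ΔP = 13; V ≈ 5.93 × 13^0.632 ≈ 30.00 kt.
Cyclone Jova: ΔP = 137; V ≈ 5.93 × 137^0.632 ≈ 132.88 kt.
Difference ≈ 30.00 − 132.88 = -102.88 → -103 kt.

-103 kt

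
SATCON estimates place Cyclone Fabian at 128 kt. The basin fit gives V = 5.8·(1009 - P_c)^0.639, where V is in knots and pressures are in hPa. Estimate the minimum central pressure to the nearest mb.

ΔP = (V / 5.8)^(1/0.639) = (128/5.8)^1.565.
128/5.8 = 22.069; 22.069^1.565 ≈ 126.75 mb.
P_c = 1009 − 126.75 = 882.25 ≈ 882 mb.

882 mb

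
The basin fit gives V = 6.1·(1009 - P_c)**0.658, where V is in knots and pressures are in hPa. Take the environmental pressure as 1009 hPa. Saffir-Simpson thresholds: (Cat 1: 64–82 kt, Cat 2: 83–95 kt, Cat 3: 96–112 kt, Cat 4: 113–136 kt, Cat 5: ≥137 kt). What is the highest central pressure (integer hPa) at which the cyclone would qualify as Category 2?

956 hPa

Category 2 begins at V = 83 kt.
Required ΔP = (83/6.1)^(1/0.658) = 13.607^1.520 ≈ 52.85 hPa.
P_c ≤ 1009 − 52.85 = 956.15, so the highest integer P_c is 956 hPa.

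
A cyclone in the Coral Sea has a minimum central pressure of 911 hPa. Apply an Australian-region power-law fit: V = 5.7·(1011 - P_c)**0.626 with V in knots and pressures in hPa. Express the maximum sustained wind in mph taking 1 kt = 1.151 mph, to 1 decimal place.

ΔP = 1011 − 911 = 100 hPa.
V ≈ 5.7 × 100^0.626 = 5.7 × 17.865 ≈ 101.830 kt.
101.830 × 1.151 ≈ 117.21 mph → 117.2 mph.

117.2 mph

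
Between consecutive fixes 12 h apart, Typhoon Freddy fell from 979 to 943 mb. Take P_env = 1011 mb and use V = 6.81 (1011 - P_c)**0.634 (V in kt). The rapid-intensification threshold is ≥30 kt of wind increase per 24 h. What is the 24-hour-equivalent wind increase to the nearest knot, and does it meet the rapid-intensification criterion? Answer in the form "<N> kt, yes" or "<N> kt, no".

V₁: ΔP = 32, V ≈ 6.81 × 32^0.634 ≈ 61.29 kt.
V₂: ΔP = 68, V ≈ 6.81 × 68^0.634 ≈ 98.85 kt.
ΔV over 12 h = 37.56 kt → 24 h equivalent = 37.56 × 24/12 ≈ 75.12 kt.
75 kt ≥ 30 kt ⇒ rapid intensification.

75 kt, yes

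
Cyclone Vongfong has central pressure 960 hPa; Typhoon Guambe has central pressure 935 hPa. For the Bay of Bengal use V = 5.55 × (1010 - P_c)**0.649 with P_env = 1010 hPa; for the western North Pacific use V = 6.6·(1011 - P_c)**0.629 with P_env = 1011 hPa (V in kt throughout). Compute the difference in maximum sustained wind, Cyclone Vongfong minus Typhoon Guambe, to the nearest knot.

-30 kt

Cyclone Vongfong: ΔP = 50; V ≈ 5.55 × 50^0.649 ≈ 70.30 kt.
Typhoon Guambe: ΔP = 76; V ≈ 6.6 × 76^0.629 ≈ 100.59 kt.
Difference ≈ 70.30 − 100.59 = -30.29 → -30 kt.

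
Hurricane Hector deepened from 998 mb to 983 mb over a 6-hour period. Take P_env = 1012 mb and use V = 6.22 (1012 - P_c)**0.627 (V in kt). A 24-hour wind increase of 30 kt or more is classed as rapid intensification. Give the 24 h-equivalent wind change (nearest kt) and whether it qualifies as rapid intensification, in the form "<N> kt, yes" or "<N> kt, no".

V₁: ΔP = 14, V ≈ 6.22 × 14^0.627 ≈ 32.54 kt.
V₂: ΔP = 29, V ≈ 6.22 × 29^0.627 ≈ 51.37 kt.
ΔV over 6 h = 18.83 kt → 24 h equivalent = 18.83 × 24/6 ≈ 75.32 kt.
75 kt ≥ 30 kt ⇒ rapid intensification.

75 kt, yes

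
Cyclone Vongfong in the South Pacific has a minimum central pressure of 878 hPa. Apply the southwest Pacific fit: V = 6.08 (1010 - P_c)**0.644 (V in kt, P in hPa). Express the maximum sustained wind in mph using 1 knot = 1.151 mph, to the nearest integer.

162 mph

ΔP = 1010 − 878 = 132 hPa.
V ≈ 6.08 × 132^0.644 = 6.08 × 23.209 ≈ 141.109 kt.
141.109 × 1.151 ≈ 162.42 mph → 162 mph.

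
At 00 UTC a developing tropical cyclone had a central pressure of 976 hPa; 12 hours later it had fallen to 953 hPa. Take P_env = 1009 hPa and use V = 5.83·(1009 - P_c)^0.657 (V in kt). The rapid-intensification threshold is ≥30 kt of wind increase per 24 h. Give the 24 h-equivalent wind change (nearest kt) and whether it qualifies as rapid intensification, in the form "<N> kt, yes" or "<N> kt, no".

48 kt, yes

V₁: ΔP = 33, V ≈ 5.83 × 33^0.657 ≈ 57.99 kt.
V₂: ΔP = 56, V ≈ 5.83 × 56^0.657 ≈ 82.08 kt.
ΔV over 12 h = 24.09 kt → 24 h equivalent = 24.09 × 24/12 ≈ 48.18 kt.
48 kt ≥ 30 kt ⇒ rapid intensification.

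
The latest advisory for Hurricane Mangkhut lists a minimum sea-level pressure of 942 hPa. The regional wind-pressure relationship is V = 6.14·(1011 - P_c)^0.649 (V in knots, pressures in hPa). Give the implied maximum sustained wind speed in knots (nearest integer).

ΔP = 1011 − 942 = 69 hPa.
69^0.649 ≈ 15.610.
V ≈ 6.14 × 15.610 ≈ 95.8 kt.

96 kt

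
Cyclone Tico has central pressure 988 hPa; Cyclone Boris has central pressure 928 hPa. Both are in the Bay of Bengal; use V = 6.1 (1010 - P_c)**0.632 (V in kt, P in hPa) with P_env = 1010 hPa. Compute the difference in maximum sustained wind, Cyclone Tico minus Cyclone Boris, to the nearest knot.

-56 kt

Cyclone Tico: ΔP = 22; V ≈ 6.1 × 22^0.632 ≈ 43.03 kt.
Cyclone Boris: ΔP = 82; V ≈ 6.1 × 82^0.632 ≈ 98.82 kt.
Difference ≈ 43.03 − 98.82 = -55.79 → -56 kt.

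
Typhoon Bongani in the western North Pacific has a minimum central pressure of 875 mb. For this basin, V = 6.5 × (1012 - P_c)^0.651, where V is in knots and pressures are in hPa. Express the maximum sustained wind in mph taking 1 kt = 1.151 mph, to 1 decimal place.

ΔP = 1012 − 875 = 137 mb.
V ≈ 6.5 × 137^0.651 = 6.5 × 24.604 ≈ 159.926 kt.
159.926 × 1.151 ≈ 184.07 mph → 184.1 mph.

184.1 mph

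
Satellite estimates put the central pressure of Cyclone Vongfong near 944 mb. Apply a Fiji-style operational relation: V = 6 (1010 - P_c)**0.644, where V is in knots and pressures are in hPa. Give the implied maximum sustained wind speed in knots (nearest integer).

89 kt

ΔP = 1010 − 944 = 66 mb.
66^0.644 ≈ 14.852.
V ≈ 6 × 14.852 ≈ 89.1 kt.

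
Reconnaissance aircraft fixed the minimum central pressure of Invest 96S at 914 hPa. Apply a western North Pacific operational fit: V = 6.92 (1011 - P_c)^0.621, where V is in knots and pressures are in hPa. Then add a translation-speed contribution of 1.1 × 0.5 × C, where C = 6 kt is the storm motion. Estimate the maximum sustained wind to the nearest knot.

122 kt

ΔP = 1011 − 914 = 97 hPa.
97^0.621 ≈ 17.131.
V ≈ 6.92 × 17.131 ≈ 118.5 kt.
Translation term: 1.1 × 0.5 × 6 = 3.3 kt.
Corrected V ≈ 121.8 kt → 122 kt.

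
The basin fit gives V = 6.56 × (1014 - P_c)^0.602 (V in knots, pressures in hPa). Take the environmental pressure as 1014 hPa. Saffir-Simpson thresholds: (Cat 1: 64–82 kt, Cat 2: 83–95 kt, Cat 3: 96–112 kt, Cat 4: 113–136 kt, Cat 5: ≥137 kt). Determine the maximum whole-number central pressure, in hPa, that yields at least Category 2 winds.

Category 2 begins at V = 83 kt.
Required ΔP = (83/6.56)^(1/0.602) = 12.652^1.661 ≈ 67.74 hPa.
P_c ≤ 1014 − 67.74 = 946.26, so the highest integer P_c is 946 hPa.

946 hPa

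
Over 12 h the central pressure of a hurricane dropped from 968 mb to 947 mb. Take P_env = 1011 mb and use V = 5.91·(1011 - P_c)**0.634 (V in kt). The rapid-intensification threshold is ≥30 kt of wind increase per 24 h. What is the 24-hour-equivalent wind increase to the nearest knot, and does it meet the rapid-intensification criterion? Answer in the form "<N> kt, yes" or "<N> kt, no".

37 kt, yes

V₁: ΔP = 43, V ≈ 5.91 × 43^0.634 ≈ 64.15 kt.
V₂: ΔP = 64, V ≈ 5.91 × 64^0.634 ≈ 82.55 kt.
ΔV over 12 h = 18.40 kt → 24 h equivalent = 18.40 × 24/12 ≈ 36.80 kt.
37 kt ≥ 30 kt ⇒ rapid intensification.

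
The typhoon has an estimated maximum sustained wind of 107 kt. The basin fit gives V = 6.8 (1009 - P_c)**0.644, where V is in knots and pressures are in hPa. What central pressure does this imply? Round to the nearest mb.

ΔP = (V / 6.8)^(1/0.644) = (107/6.8)^1.553.
107/6.8 = 15.735; 15.735^1.553 ≈ 72.19 mb.
P_c = 1009 − 72.19 = 936.81 ≈ 937 mb.

937 mb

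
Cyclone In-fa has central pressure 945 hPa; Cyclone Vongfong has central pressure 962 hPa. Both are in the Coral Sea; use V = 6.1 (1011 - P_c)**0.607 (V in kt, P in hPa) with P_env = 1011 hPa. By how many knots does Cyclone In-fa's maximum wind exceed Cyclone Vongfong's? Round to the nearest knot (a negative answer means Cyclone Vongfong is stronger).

Cyclone In-fa: ΔP = 66; V ≈ 6.1 × 66^0.607 ≈ 77.59 kt.
Cyclone Vongfong: ΔP = 49; V ≈ 6.1 × 49^0.607 ≈ 64.76 kt.
Difference ≈ 77.59 − 64.76 = 12.83 → 13 kt.

13 kt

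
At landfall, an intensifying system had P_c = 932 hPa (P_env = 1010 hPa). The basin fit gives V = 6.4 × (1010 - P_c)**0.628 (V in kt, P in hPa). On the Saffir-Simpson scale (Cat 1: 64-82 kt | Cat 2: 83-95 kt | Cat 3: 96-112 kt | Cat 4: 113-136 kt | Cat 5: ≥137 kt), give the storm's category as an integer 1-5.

3

ΔP = 1010 − 932 = 78 hPa.
V ≈ 6.4 × 78^0.628 = 6.4 × 15.43 ≈ 99 kt.
99 kt falls in the Category 3 band.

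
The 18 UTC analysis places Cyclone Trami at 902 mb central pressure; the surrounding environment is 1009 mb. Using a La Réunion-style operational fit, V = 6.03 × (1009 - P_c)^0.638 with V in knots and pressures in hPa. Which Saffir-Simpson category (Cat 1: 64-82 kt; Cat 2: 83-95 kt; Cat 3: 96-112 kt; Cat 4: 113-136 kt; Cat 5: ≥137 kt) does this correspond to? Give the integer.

ΔP = 1009 − 902 = 107 mb.
V ≈ 6.03 × 107^0.638 = 6.03 × 19.71 ≈ 119 kt.
119 kt falls in the Category 4 band.

4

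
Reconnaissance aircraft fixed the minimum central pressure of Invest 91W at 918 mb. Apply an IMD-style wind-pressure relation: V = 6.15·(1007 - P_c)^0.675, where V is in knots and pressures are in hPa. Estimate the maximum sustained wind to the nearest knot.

ΔP = 1007 − 918 = 89 mb.
89^0.675 ≈ 20.694.
V ≈ 6.15 × 20.694 ≈ 127.3 kt.

127 kt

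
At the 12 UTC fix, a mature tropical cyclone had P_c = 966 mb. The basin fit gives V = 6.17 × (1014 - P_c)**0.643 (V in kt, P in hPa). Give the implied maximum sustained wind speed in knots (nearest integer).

74 kt

ΔP = 1014 − 966 = 48 mb.
48^0.643 ≈ 12.051.
V ≈ 6.17 × 12.051 ≈ 74.4 kt.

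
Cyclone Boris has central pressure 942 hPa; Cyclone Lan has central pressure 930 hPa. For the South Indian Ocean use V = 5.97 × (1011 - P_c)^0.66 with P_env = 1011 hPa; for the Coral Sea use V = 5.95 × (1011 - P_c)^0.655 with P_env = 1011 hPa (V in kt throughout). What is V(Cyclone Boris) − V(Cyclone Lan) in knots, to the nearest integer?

-8 kt

Cyclone Boris: ΔP = 69; V ≈ 5.97 × 69^0.66 ≈ 97.64 kt.
Cyclone Lan: ΔP = 81; V ≈ 5.95 × 81^0.655 ≈ 105.82 kt.
Difference ≈ 97.64 − 105.82 = -8.18 → -8 kt.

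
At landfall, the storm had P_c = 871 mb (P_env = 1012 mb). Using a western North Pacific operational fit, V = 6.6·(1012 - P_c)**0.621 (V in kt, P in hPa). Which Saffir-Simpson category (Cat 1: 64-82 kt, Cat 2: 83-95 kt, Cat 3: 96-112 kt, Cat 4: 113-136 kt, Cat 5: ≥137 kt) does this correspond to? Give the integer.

5

ΔP = 1012 − 871 = 141 mb.
V ≈ 6.6 × 141^0.621 = 6.6 × 21.61 ≈ 143 kt.
143 kt falls in the Category 5 band.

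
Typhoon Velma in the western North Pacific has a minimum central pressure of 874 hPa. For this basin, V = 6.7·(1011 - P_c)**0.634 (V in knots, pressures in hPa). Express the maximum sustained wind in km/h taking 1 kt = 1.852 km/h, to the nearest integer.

281 km/h

ΔP = 1011 − 874 = 137 hPa.
V ≈ 6.7 × 137^0.634 = 6.7 × 22.630 ≈ 151.620 kt.
151.620 × 1.852 ≈ 280.80 km/h → 281 km/h.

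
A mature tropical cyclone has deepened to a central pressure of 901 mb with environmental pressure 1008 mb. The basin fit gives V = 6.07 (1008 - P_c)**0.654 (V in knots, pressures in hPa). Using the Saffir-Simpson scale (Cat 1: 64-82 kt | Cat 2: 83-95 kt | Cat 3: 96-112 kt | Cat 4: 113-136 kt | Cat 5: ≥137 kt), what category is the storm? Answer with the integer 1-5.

ΔP = 1008 − 901 = 107 mb.
V ≈ 6.07 × 107^0.654 = 6.07 × 21.24 ≈ 129 kt.
129 kt falls in the Category 4 band.

4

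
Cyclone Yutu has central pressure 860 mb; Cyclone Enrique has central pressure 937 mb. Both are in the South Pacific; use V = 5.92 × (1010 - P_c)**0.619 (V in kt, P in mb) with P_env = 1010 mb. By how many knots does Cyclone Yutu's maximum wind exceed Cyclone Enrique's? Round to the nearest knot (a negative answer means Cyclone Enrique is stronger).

47 kt

Cyclone Yutu: ΔP = 150; V ≈ 5.92 × 150^0.619 ≈ 131.62 kt.
Cyclone Enrique: ΔP = 73; V ≈ 5.92 × 73^0.619 ≈ 84.28 kt.
Difference ≈ 131.62 − 84.28 = 47.34 → 47 kt.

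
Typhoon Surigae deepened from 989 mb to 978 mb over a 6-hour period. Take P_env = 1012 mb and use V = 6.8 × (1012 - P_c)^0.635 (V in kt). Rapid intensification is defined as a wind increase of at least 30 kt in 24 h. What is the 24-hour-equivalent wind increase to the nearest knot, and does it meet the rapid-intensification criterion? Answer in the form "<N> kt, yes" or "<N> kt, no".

56 kt, yes

V₁: ΔP = 23, V ≈ 6.8 × 23^0.635 ≈ 49.80 kt.
V₂: ΔP = 34, V ≈ 6.8 × 34^0.635 ≈ 63.83 kt.
ΔV over 6 h = 14.03 kt → 24 h equivalent = 14.03 × 24/6 ≈ 56.12 kt.
56 kt ≥ 30 kt ⇒ rapid intensification.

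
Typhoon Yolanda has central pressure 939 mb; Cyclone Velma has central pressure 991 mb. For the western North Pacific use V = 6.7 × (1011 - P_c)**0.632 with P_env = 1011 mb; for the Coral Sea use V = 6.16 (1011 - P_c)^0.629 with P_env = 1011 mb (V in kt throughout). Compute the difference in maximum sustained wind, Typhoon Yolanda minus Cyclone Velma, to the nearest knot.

Typhoon Yolanda: ΔP = 72; V ≈ 6.7 × 72^0.632 ≈ 99.98 kt.
Cyclone Velma: ΔP = 20; V ≈ 6.16 × 20^0.629 ≈ 40.54 kt.
Difference ≈ 99.98 − 40.54 = 59.44 → 59 kt.

59 kt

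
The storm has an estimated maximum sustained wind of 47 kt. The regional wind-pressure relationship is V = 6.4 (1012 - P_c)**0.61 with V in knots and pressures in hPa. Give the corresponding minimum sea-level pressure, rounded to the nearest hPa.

986 hPa

ΔP = (V / 6.4)^(1/0.61) = (47/6.4)^1.639.
47/6.4 = 7.344; 7.344^1.639 ≈ 26.27 hPa.
P_c = 1012 − 26.27 = 985.73 ≈ 986 hPa.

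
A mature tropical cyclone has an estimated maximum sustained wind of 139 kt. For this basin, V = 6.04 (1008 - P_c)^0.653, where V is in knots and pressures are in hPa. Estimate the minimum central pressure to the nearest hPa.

886 hPa

ΔP = (V / 6.04)^(1/0.653) = (139/6.04)^1.531.
139/6.04 = 23.013; 23.013^1.531 ≈ 121.82 hPa.
P_c = 1008 − 121.82 = 886.18 ≈ 886 hPa.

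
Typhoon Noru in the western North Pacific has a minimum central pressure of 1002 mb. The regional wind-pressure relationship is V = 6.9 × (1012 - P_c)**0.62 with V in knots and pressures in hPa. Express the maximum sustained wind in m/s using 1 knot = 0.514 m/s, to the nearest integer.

ΔP = 1012 − 1002 = 10 mb.
V ≈ 6.9 × 10^0.62 = 6.9 × 4.169 ≈ 28.764 kt.
28.764 × 0.514 ≈ 14.78 m/s → 15 m/s.

15 m/s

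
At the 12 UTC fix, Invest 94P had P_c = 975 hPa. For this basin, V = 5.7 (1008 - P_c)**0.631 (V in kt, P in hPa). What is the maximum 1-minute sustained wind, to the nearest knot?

52 kt

ΔP = 1008 − 975 = 33 hPa.
33^0.631 ≈ 9.082.
V ≈ 5.7 × 9.082 ≈ 51.8 kt.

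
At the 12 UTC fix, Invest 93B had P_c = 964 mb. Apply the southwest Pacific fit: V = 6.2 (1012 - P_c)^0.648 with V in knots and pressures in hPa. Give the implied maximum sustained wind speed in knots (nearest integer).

ΔP = 1012 − 964 = 48 mb.
48^0.648 ≈ 12.287.
V ≈ 6.2 × 12.287 ≈ 76.2 kt.

76 kt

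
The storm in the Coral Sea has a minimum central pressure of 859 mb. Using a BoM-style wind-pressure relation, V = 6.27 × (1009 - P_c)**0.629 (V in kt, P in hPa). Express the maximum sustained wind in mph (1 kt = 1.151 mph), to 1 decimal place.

ΔP = 1009 − 859 = 150 mb.
V ≈ 6.27 × 150^0.629 = 6.27 × 23.376 ≈ 146.565 kt.
146.565 × 1.151 ≈ 168.70 mph → 168.7 mph.

168.7 mph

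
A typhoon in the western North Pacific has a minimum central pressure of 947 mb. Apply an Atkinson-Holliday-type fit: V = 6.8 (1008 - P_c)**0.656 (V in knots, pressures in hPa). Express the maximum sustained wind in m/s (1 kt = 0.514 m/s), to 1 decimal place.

51.8 m/s

ΔP = 1008 − 947 = 61 mb.
V ≈ 6.8 × 61^0.656 = 6.8 × 14.831 ≈ 100.852 kt.
100.852 × 0.514 ≈ 51.84 m/s → 51.8 m/s.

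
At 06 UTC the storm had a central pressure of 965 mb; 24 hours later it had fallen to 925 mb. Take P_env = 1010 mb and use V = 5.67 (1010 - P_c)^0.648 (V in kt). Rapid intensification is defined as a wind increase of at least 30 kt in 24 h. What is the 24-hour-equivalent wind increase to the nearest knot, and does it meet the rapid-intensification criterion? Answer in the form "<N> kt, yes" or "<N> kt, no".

V₁: ΔP = 45, V ≈ 5.67 × 45^0.648 ≈ 66.81 kt.
V₂: ΔP = 85, V ≈ 5.67 × 85^0.648 ≈ 100.89 kt.
ΔV over 24 h = 34.08 kt → 24 h equivalent = 34.08 × 24/24 ≈ 34.08 kt.
34 kt ≥ 30 kt ⇒ rapid intensification.

34 kt, yes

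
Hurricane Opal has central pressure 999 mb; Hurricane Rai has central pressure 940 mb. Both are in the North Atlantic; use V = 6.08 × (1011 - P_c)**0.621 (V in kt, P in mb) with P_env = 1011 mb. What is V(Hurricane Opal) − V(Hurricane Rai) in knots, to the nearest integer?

-57 kt

Hurricane Opal: ΔP = 12; V ≈ 6.08 × 12^0.621 ≈ 28.45 kt.
Hurricane Rai: ΔP = 71; V ≈ 6.08 × 71^0.621 ≈ 85.81 kt.
Difference ≈ 28.45 − 85.81 = -57.36 → -57 kt.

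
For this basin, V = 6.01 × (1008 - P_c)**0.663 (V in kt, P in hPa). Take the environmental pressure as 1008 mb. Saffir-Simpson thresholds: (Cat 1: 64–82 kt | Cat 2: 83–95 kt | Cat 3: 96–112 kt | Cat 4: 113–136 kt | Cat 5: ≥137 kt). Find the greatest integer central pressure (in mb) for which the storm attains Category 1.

Category 1 begins at V = 64 kt.
Required ΔP = (64/6.01)^(1/0.663) = 10.649^1.508 ≈ 35.44 mb.
P_c ≤ 1008 − 35.44 = 972.56, so the highest integer P_c is 972 mb.

972 mb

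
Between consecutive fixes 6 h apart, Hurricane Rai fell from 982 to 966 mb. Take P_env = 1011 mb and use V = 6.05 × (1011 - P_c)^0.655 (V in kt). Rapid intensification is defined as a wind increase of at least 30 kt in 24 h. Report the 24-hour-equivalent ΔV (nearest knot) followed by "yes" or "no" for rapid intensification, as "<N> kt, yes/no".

V₁: ΔP = 29, V ≈ 6.05 × 29^0.655 ≈ 54.91 kt.
V₂: ΔP = 45, V ≈ 6.05 × 45^0.655 ≈ 73.22 kt.
ΔV over 6 h = 18.31 kt → 24 h equivalent = 18.31 × 24/6 ≈ 73.24 kt.
73 kt ≥ 30 kt ⇒ rapid intensification.

73 kt, yes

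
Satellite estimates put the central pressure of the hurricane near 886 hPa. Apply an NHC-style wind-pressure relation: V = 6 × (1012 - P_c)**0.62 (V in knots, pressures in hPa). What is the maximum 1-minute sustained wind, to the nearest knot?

ΔP = 1012 − 886 = 126 hPa.
126^0.62 ≈ 20.055.
V ≈ 6 × 20.055 ≈ 120.3 kt.

120 kt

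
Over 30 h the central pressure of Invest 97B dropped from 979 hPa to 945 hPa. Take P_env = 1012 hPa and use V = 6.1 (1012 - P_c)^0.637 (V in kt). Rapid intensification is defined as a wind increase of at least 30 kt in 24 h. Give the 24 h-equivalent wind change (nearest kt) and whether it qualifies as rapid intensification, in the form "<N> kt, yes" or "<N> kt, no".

V₁: ΔP = 33, V ≈ 6.1 × 33^0.637 ≈ 56.57 kt.
V₂: ΔP = 67, V ≈ 6.1 × 67^0.637 ≈ 88.83 kt.
ΔV over 30 h = 32.26 kt → 24 h equivalent = 32.26 × 24/30 ≈ 25.81 kt.
26 kt < 30 kt ⇒ not rapid intensification.

26 kt, no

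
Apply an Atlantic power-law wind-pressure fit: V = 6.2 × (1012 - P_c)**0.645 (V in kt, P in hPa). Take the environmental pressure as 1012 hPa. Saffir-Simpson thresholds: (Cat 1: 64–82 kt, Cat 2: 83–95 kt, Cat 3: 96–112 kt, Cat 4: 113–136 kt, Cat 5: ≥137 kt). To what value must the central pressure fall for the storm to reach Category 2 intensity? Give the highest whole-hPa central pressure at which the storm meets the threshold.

Category 2 begins at V = 83 kt.
Required ΔP = (83/6.2)^(1/0.645) = 13.387^1.550 ≈ 55.82 hPa.
P_c ≤ 1012 − 55.82 = 956.18, so the highest integer P_c is 956 hPa.

956 hPa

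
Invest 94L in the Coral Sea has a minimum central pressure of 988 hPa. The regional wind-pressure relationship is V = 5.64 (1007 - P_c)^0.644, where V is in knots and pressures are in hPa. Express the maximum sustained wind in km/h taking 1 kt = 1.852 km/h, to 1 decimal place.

ΔP = 1007 − 988 = 19 hPa.
V ≈ 5.64 × 19^0.644 = 5.64 × 6.661 ≈ 37.566 kt.
37.566 × 1.852 ≈ 69.57 km/h → 69.6 km/h.

69.6 km/h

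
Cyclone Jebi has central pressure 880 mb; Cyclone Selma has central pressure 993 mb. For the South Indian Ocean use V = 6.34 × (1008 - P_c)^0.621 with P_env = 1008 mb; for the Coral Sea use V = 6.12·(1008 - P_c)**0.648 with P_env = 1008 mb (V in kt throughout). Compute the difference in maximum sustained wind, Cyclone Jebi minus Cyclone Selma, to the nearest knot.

Cyclone Jebi: ΔP = 128; V ≈ 6.34 × 128^0.621 ≈ 129.02 kt.
Cyclone Selma: ΔP = 15; V ≈ 6.12 × 15^0.648 ≈ 35.39 kt.
Difference ≈ 129.02 − 35.39 = 93.63 → 94 kt.

94 kt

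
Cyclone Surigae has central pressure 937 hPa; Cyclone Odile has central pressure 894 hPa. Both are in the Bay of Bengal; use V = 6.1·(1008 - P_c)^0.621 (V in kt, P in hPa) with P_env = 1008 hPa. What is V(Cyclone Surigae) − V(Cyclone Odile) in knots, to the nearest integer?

-29 kt

Cyclone Surigae: ΔP = 71; V ≈ 6.1 × 71^0.621 ≈ 86.09 kt.
Cyclone Odile: ΔP = 114; V ≈ 6.1 × 114^0.621 ≈ 115.52 kt.
Difference ≈ 86.09 − 115.52 = -29.43 → -29 kt.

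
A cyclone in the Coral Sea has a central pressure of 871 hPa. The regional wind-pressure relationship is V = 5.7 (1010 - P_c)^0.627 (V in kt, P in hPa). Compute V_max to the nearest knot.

ΔP = 1010 − 871 = 139 hPa.
139^0.627 ≈ 22.063.
V ≈ 5.7 × 22.063 ≈ 125.8 kt.

126 kt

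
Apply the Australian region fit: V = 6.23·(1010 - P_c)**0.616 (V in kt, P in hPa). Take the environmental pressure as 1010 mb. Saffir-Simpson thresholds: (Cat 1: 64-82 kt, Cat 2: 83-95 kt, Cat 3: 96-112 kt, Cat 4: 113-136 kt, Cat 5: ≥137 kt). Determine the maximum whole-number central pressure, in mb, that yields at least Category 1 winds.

Category 1 begins at V = 64 kt.
Required ΔP = (64/6.23)^(1/0.616) = 10.273^1.623 ≈ 43.89 mb.
P_c ≤ 1010 − 43.89 = 966.11, so the highest integer P_c is 966 mb.

966 mb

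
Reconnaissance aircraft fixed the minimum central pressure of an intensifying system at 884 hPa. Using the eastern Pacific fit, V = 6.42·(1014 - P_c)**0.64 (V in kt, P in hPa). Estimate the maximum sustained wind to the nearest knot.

145 kt

ΔP = 1014 − 884 = 130 hPa.
130^0.64 ≈ 22.538.
V ≈ 6.42 × 22.538 ≈ 144.7 kt.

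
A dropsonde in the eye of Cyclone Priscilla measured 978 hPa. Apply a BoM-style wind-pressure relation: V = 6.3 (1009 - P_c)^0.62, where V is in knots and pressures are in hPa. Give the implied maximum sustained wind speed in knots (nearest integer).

ΔP = 1009 − 978 = 31 hPa.
31^0.62 ≈ 8.407.
V ≈ 6.3 × 8.407 ≈ 53.0 kt.

53 kt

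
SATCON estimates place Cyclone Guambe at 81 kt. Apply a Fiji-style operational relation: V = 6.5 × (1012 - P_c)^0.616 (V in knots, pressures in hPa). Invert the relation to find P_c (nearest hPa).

952 hPa

ΔP = (V / 6.5)^(1/0.616) = (81/6.5)^1.623.
81/6.5 = 12.462; 12.462^1.623 ≈ 60.05 hPa.
P_c = 1012 − 60.05 = 951.95 ≈ 952 hPa.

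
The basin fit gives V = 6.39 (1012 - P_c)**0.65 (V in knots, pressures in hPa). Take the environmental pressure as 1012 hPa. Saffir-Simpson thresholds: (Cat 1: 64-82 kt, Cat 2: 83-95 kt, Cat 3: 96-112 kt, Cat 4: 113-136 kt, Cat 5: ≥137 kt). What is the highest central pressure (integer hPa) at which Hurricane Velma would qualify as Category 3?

947 hPa

Category 3 begins at V = 96 kt.
Required ΔP = (96/6.39)^(1/0.65) = 15.023^1.538 ≈ 64.63 hPa.
P_c ≤ 1012 − 64.63 = 947.37, so the highest integer P_c is 947 hPa.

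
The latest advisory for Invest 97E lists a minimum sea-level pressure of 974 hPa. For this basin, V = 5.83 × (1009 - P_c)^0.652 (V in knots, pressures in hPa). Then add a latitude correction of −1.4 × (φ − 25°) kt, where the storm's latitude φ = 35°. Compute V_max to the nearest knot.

45 kt

ΔP = 1009 − 974 = 35 hPa.
35^0.652 ≈ 10.156.
V ≈ 5.83 × 10.156 ≈ 59.2 kt.
Latitude correction: −1.4 × (35 − 25) = -14 kt.
Corrected V ≈ 45.2 kt → 45 kt.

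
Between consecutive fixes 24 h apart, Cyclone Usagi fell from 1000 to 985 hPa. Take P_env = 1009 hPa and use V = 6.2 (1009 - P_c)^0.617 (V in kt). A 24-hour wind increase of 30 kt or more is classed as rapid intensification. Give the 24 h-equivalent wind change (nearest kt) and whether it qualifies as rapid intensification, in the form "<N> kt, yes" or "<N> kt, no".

V₁: ΔP = 9, V ≈ 6.2 × 9^0.617 ≈ 24.05 kt.
V₂: ΔP = 24, V ≈ 6.2 × 24^0.617 ≈ 44.05 kt.
ΔV over 24 h = 20.00 kt → 24 h equivalent = 20.00 × 24/24 ≈ 20.00 kt.
20 kt < 30 kt ⇒ not rapid intensification.

20 kt, no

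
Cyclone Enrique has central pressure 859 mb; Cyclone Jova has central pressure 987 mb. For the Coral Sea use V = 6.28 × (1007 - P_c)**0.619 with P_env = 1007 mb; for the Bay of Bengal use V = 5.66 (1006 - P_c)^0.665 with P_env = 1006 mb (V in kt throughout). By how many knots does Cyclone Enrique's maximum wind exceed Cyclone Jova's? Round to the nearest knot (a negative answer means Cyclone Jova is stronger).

Cyclone Enrique: ΔP = 148; V ≈ 6.28 × 148^0.619 ≈ 138.47 kt.
Cyclone Jova: ΔP = 19; V ≈ 5.66 × 19^0.665 ≈ 40.10 kt.
Difference ≈ 138.47 − 40.10 = 98.37 → 98 kt.

98 kt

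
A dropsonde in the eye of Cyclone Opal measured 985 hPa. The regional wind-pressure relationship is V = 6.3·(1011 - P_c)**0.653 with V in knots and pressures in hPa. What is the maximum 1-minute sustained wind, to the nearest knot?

ΔP = 1011 − 985 = 26 hPa.
26^0.653 ≈ 8.394.
V ≈ 6.3 × 8.394 ≈ 52.9 kt.

53 kt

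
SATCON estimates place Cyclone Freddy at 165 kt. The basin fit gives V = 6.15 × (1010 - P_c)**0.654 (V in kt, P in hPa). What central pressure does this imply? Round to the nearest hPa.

ΔP = (V / 6.15)^(1/0.654) = (165/6.15)^1.529.
165/6.15 = 26.829; 26.829^1.529 ≈ 152.90 hPa.
P_c = 1010 − 152.90 = 857.10 ≈ 857 hPa.

857 hPa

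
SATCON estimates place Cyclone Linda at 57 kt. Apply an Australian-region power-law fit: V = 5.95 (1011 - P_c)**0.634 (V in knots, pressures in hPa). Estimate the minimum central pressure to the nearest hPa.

ΔP = (V / 5.95)^(1/0.634) = (57/5.95)^1.577.
57/5.95 = 9.580; 9.580^1.577 ≈ 35.31 hPa.
P_c = 1011 − 35.31 = 975.69 ≈ 976 hPa.

976 hPa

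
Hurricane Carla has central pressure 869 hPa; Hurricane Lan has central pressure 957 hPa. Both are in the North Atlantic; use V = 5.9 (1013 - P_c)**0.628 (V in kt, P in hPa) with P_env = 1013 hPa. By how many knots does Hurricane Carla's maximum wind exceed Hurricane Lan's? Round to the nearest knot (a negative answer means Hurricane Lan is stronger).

60 kt

Hurricane Carla: ΔP = 144; V ≈ 5.9 × 144^0.628 ≈ 133.75 kt.
Hurricane Lan: ΔP = 56; V ≈ 5.9 × 56^0.628 ≈ 73.91 kt.
Difference ≈ 133.75 − 73.91 = 59.84 → 60 kt.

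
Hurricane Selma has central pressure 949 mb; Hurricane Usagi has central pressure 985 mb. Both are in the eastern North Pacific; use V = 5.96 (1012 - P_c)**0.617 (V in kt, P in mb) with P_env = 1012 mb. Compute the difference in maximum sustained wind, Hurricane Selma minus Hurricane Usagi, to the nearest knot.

31 kt

Hurricane Selma: ΔP = 63; V ≈ 5.96 × 63^0.617 ≈ 76.81 kt.
Hurricane Usagi: ΔP = 27; V ≈ 5.96 × 27^0.617 ≈ 45.54 kt.
Difference ≈ 76.81 − 45.54 = 31.27 → 31 kt.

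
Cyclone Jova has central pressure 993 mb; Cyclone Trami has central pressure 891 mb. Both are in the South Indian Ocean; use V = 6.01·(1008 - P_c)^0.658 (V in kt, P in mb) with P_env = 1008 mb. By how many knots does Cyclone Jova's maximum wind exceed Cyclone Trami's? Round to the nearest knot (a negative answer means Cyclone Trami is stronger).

-102 kt

Cyclone Jova: ΔP = 15; V ≈ 6.01 × 15^0.658 ≈ 35.71 kt.
Cyclone Trami: ΔP = 117; V ≈ 6.01 × 117^0.658 ≈ 137.96 kt.
Difference ≈ 35.71 − 137.96 = -102.25 → -102 kt.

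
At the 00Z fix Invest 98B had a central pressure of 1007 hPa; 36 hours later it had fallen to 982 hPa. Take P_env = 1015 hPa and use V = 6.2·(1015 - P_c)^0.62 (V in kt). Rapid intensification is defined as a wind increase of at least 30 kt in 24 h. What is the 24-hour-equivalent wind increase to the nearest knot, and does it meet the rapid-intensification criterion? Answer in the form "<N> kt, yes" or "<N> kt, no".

V₁: ΔP = 8, V ≈ 6.2 × 8^0.62 ≈ 22.51 kt.
V₂: ΔP = 33, V ≈ 6.2 × 33^0.62 ≈ 54.18 kt.
ΔV over 36 h = 31.67 kt → 24 h equivalent = 31.67 × 24/36 ≈ 21.11 kt.
21 kt < 30 kt ⇒ not rapid intensification.

21 kt, no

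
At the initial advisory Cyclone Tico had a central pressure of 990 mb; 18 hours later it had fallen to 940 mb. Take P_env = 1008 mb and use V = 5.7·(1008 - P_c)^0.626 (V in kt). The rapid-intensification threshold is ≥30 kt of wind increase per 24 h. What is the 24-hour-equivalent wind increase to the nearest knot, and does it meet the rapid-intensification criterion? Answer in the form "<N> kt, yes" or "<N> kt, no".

V₁: ΔP = 18, V ≈ 5.7 × 18^0.626 ≈ 34.81 kt.
V₂: ΔP = 68, V ≈ 5.7 × 68^0.626 ≈ 79.99 kt.
ΔV over 18 h = 45.18 kt → 24 h equivalent = 45.18 × 24/18 ≈ 60.24 kt.
60 kt ≥ 30 kt ⇒ rapid intensification.

60 kt, yes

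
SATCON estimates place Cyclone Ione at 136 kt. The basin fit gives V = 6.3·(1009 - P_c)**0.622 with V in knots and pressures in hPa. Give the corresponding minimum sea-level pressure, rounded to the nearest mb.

ΔP = (V / 6.3)^(1/0.622) = (136/6.3)^1.608.
136/6.3 = 21.587; 21.587^1.608 ≈ 139.64 mb.
P_c = 1009 − 139.64 = 869.36 ≈ 869 mb.

869 mb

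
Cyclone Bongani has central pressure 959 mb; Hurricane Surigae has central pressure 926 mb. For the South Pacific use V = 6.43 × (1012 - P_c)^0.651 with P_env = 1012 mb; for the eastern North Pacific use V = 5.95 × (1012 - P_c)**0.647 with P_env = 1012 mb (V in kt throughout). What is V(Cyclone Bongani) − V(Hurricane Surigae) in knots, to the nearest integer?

Cyclone Bongani: ΔP = 53; V ≈ 6.43 × 53^0.651 ≈ 85.25 kt.
Hurricane Surigae: ΔP = 86; V ≈ 5.95 × 86^0.647 ≈ 106.20 kt.
Difference ≈ 85.25 − 106.20 = -20.95 → -21 kt.

-21 kt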